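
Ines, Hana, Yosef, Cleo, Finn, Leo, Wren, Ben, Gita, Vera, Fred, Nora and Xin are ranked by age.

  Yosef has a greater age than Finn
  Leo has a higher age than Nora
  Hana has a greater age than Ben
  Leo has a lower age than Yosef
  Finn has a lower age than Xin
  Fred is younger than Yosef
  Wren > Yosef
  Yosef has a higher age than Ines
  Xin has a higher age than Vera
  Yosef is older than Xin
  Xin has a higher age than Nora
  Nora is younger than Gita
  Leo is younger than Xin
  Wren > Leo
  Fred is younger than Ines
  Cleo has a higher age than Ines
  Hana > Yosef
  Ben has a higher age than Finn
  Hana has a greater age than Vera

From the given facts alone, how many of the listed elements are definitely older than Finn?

5

Directly above Finn: Ben, Xin, Yosef.
One step further: Hana, Wren (5 so far).
Nothing else is reachable above Finn; 5 in all.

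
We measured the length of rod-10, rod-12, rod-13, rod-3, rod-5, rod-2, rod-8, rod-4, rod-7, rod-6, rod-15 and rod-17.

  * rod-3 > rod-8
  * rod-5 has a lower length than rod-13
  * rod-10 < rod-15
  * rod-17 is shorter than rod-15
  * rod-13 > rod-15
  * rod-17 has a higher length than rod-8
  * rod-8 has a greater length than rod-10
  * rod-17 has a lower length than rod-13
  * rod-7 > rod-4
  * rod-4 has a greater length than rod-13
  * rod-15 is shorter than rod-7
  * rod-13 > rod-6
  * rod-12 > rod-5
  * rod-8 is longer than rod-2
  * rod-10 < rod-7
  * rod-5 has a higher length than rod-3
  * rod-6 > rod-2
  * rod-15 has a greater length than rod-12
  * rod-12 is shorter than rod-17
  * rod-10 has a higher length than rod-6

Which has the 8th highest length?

rod-3

Piecing the relations together gives one ordering: rod-2 < rod-6 < rod-10 < rod-8 < rod-3 < rod-5 < rod-12 < rod-17 < rod-15 < rod-13 < rod-4 < rod-7.
Counting 8 from the largest end gives rod-3.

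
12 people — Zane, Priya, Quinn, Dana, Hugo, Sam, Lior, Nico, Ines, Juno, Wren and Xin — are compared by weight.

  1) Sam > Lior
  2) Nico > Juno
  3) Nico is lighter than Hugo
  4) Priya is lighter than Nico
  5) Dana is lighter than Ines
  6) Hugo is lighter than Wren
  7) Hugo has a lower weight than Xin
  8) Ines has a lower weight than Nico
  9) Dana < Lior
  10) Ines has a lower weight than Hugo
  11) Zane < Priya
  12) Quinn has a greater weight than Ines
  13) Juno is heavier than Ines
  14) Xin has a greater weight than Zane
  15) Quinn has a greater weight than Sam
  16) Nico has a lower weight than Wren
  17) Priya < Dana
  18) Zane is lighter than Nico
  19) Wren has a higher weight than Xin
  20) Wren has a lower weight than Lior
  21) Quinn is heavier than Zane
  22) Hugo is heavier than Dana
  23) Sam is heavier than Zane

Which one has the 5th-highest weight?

The consecutive relations fix a unique order: Zane < Priya < Dana < Ines < Juno < Nico < Hugo < Xin < Wren < Lior < Sam < Quinn.
Counting 5 from the largest end gives Xin.

Xin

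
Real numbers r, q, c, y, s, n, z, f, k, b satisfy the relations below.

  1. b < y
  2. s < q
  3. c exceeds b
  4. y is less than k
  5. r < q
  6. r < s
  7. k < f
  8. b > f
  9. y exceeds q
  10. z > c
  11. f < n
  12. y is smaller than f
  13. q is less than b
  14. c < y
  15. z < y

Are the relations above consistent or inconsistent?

inconsistent

Chaining the given relations yields b < c < z < y < k < f, so b < f. But one relation states f < b. These cannot both hold.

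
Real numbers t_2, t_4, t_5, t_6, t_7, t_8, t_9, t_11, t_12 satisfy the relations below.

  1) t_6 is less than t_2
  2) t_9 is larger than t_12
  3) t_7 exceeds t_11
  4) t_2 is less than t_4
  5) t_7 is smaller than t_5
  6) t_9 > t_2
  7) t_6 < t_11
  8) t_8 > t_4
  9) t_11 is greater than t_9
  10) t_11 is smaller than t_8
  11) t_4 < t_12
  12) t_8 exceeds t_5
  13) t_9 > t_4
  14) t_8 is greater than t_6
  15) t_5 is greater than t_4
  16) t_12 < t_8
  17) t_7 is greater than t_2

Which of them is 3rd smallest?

Piecing the relations together gives one ordering: t_6 < t_2 < t_4 < t_12 < t_9 < t_11 < t_7 < t_5 < t_8.
Counting 3 from the smallest end gives t_4.

t_4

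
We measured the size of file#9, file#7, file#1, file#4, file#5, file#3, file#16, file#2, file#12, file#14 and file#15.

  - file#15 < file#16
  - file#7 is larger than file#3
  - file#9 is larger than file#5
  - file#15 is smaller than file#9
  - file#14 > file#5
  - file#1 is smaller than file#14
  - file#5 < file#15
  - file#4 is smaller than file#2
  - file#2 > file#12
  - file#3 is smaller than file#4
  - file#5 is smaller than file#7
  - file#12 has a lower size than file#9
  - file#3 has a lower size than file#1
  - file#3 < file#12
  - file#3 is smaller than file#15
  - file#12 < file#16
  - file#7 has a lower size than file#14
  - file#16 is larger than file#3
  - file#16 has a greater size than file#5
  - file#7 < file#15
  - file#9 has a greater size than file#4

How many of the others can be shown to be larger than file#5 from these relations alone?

5

Directly above file#5: file#7, file#15, file#9, file#14, file#16.
No other element is forced above file#5 by the given relations, so the count is 5.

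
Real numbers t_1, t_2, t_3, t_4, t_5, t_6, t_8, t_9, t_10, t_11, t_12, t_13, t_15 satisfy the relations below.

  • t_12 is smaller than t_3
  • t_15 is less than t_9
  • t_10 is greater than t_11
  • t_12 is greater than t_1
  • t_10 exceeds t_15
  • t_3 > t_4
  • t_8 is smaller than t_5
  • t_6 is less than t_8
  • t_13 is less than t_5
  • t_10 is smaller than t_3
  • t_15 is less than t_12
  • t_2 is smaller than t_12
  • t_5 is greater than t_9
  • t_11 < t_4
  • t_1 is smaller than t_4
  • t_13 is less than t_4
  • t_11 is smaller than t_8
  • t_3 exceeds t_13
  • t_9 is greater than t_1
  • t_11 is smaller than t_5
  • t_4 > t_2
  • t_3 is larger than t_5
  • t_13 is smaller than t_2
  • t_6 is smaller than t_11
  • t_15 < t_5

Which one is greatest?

t_3

t_6 is not greatest since t_6 < t_11; t_15 is not greatest since t_15 < t_12; t_13 is not greatest since t_13 < t_5; t_11 is not greatest since t_11 < t_10; t_2 is not greatest since t_2 < t_4; t_1 is not greatest since t_1 < t_9; t_8 is not greatest since t_8 < t_5; t_9 is not greatest since t_9 < t_5; t_5 is not greatest since t_5 < t_3; t_4 is not greatest since t_4 < t_3; t_10 is not greatest since t_10 < t_3; t_12 is not greatest since t_12 < t_3.
Only t_3 has nothing above it, so t_3 is the greatest.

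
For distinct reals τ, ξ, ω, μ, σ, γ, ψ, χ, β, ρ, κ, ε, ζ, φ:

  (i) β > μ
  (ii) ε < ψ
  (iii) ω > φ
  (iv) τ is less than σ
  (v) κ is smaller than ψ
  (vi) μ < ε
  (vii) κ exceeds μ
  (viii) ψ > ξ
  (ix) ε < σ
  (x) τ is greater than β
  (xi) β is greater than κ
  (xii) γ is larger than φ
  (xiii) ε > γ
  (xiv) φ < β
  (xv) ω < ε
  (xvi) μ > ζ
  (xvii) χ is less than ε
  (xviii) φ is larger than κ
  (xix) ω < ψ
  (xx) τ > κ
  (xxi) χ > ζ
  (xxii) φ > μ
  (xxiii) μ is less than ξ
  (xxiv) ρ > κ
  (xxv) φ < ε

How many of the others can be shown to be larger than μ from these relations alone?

11

The elements the relations force above μ are κ, φ, ρ, γ, ω, β, ξ, ε, τ, ψ, σ — no chain reaches any other.
That is 11.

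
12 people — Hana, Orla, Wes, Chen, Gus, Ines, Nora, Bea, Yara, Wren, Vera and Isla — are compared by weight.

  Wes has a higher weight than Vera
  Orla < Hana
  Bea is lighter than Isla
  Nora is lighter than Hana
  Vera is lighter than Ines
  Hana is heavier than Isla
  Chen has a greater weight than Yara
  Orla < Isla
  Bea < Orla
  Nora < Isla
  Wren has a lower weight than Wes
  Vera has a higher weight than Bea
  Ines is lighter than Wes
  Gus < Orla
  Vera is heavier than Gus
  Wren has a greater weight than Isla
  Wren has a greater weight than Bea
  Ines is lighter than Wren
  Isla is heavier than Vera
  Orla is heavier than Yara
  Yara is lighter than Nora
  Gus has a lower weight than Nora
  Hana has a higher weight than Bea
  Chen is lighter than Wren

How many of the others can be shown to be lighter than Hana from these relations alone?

Directly below Hana: Bea, Nora, Orla, Isla.
One step further: Gus, Yara, Vera (7 so far).
No other element is forced below Hana by the given relations, so the count is 7.

7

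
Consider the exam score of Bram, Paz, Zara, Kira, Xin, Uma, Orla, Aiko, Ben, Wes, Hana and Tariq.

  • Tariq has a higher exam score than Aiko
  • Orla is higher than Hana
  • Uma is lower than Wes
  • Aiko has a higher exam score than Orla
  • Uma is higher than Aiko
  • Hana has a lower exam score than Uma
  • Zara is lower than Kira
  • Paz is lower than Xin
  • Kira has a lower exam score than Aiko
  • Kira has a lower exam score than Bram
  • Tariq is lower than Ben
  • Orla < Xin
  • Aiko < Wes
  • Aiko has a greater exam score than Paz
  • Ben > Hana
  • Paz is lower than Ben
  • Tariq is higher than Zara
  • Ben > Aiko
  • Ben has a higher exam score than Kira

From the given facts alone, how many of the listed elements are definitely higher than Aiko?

The elements the relations force above Aiko are Tariq, Ben, Uma, Wes — no chain reaches any other.
That is 4.

4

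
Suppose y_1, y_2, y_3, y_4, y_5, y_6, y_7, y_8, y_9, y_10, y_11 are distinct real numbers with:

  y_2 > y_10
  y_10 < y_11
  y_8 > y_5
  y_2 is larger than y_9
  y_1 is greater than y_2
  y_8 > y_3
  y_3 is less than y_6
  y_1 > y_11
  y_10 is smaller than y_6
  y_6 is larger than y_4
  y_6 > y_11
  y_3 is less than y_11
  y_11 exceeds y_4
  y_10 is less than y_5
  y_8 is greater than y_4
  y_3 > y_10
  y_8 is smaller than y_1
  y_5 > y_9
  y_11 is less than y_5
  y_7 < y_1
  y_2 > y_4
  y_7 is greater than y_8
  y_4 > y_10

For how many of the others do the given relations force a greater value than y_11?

5

From y_11 the given relations immediately reach y_5, y_6, y_1.
From those, y_8 — 4 in total.
From those, y_7 — 5 in total.
Nothing else is reachable above y_11; 5 in all.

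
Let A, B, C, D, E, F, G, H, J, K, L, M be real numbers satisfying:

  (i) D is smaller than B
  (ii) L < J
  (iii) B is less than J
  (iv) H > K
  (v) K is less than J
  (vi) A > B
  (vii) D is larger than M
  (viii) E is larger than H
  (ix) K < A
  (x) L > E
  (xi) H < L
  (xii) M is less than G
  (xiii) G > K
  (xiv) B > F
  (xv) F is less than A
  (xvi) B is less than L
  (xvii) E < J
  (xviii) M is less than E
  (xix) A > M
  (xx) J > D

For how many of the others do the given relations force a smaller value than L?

From L the given relations immediately reach B, H, E.
From those, M, K, F, D — 7 in total.
Nothing else is reachable below L; 7 in all.

7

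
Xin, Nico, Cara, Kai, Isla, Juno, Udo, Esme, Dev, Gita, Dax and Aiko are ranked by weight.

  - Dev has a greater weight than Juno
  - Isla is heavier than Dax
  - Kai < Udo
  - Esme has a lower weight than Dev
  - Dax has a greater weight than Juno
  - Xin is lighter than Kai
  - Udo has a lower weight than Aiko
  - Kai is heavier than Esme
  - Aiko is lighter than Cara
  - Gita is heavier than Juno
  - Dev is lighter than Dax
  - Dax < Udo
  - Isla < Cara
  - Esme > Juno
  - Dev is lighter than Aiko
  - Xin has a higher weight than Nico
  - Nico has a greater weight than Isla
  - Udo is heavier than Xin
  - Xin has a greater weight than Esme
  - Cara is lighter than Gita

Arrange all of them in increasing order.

The consecutive links are each given: Juno < Esme; Esme < Dev; Dev < Dax; Dax < Isla; Isla < Nico; Nico < Xin; Xin < Kai; Kai < Udo; Udo < Aiko; Aiko < Cara; Cara < Gita.

Juno < Esme < Dev < Dax < Isla < Nico < Xin < Kai < Udo < Aiko < Cara < Gita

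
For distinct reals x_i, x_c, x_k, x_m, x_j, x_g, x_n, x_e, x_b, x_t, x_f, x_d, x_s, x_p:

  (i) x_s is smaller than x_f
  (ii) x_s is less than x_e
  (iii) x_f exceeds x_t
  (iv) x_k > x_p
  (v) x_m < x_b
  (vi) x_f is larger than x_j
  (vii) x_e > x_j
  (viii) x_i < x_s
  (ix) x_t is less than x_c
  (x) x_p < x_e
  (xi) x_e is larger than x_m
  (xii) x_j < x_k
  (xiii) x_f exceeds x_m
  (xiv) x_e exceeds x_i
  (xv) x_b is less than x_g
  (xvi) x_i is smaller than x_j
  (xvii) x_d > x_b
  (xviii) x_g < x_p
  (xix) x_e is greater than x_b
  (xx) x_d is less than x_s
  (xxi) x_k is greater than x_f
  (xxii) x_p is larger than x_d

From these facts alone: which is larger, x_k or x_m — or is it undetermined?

Chaining the given relations: x_m < x_b < x_d < x_s < x_f < x_k.
So x_k is larger.

x_k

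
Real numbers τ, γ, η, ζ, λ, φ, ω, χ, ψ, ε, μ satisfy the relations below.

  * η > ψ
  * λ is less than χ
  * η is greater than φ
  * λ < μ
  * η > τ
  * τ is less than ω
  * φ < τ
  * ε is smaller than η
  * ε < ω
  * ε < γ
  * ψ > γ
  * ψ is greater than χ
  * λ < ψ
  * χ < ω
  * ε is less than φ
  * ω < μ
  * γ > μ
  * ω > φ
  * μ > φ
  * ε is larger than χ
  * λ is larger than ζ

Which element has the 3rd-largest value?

γ

Piecing the relations together gives one ordering: ζ < λ < χ < ε < φ < τ < ω < μ < γ < ψ < η.
The 3rd largest is γ.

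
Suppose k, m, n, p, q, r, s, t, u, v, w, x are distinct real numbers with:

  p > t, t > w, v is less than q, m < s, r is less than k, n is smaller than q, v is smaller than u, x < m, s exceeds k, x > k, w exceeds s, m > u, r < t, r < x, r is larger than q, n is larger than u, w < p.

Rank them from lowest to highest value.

v < u < n < q < r < k < x < m < s < w < t < p

The consecutive links are each given: v < u; u < n; n < q; q < r; r < k; k < x; x < m; m < s; s < w; w < t; t < p.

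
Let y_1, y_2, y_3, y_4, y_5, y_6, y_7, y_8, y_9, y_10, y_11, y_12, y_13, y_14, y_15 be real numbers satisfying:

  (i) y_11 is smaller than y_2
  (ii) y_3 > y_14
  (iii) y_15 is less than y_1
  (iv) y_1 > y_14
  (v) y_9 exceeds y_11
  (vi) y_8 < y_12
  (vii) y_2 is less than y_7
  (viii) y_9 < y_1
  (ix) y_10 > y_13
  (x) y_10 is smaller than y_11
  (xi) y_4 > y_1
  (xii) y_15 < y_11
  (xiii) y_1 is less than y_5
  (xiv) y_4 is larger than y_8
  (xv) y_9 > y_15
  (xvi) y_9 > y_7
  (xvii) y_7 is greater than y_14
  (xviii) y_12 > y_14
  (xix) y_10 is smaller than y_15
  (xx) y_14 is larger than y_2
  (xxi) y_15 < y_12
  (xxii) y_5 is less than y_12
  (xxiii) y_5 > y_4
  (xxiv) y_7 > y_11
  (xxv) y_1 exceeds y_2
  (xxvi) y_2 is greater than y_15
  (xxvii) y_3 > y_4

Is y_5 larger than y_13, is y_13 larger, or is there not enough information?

Following the relations from y_13: y_13 < y_10 < y_15 < y_11 < y_2 < y_14 < y_7 < y_9 < y_1 < y_4 < y_5.
So y_5 is larger.

y_5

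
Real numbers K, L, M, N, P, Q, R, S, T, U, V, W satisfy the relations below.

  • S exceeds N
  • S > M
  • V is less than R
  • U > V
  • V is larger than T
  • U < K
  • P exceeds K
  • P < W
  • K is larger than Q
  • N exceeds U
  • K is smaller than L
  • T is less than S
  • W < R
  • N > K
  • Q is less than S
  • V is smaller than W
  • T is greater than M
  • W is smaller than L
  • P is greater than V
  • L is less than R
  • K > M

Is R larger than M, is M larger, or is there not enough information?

R

M < T and T < V give M < V.
Then V < U extends the chain to U.
With U < K: M < T < V < U < K.
Then K < P extends the chain to P.
Then P < W extends the chain to W.
With W < L: M < T < V < U < K < P < W < L.
With L < R: M < T < V < U < K < P < W < L < R.
So R is larger.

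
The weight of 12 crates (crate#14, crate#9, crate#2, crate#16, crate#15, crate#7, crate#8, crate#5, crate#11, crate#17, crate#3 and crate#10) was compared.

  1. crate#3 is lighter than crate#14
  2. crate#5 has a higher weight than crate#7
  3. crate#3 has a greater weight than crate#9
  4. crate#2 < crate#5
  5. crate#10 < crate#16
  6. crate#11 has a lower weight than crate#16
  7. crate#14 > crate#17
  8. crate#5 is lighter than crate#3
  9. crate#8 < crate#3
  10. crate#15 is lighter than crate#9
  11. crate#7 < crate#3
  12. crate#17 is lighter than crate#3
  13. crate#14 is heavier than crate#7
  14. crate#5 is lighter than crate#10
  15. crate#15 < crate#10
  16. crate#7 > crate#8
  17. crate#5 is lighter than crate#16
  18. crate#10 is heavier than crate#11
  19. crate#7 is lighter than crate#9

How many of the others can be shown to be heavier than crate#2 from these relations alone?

The elements the relations force above crate#2 are crate#5, crate#3, crate#10, crate#14, crate#16 — no chain reaches any other.
That is 5.

5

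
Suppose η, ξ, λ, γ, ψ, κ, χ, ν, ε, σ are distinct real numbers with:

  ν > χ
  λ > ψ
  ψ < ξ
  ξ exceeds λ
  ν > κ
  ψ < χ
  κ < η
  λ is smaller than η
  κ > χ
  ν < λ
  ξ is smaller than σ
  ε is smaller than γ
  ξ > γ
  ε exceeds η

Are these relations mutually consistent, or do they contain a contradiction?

consistent

Every relation is compatible with ψ < χ < κ < ν < λ < η < ε < γ < ξ < σ; the set is consistent.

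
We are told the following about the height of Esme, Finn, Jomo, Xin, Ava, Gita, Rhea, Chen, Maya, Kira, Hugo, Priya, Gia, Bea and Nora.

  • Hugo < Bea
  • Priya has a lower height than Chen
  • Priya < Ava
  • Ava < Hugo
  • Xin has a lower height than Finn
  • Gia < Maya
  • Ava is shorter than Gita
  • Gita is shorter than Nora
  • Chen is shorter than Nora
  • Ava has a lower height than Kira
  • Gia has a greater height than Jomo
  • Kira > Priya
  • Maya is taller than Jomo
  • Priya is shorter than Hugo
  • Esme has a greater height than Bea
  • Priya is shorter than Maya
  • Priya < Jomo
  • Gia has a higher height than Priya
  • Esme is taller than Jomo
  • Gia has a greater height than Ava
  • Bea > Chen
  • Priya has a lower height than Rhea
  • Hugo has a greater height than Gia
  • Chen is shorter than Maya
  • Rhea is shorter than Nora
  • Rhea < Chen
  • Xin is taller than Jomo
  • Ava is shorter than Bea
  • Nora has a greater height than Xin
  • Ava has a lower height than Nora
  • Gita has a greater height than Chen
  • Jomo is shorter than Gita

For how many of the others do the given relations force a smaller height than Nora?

The elements the relations force below Nora are Priya, Jomo, Ava, Rhea, Chen, Xin, Gita — no chain reaches any other.
That is 7.

7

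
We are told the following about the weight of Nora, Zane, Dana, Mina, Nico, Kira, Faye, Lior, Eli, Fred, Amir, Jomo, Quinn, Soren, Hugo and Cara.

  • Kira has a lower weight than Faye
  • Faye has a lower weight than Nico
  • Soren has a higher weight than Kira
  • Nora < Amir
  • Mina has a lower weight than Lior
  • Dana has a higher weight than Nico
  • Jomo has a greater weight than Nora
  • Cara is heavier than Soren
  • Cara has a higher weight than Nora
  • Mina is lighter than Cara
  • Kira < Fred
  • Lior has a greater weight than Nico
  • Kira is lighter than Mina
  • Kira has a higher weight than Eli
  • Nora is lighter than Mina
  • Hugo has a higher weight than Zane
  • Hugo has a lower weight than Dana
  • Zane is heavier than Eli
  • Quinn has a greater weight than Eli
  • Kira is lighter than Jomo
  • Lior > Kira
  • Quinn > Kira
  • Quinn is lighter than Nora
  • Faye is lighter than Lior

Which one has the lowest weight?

Chaining upward from Eli: directly above it, Kira, Quinn, Zane; then Soren, Faye, Nora, Jomo, Hugo, Mina, Fred, Lior; then Amir, Cara, Nico, Dana.
That covers every other element, and nothing is given below Eli, so Eli is the lowest weight.

Eli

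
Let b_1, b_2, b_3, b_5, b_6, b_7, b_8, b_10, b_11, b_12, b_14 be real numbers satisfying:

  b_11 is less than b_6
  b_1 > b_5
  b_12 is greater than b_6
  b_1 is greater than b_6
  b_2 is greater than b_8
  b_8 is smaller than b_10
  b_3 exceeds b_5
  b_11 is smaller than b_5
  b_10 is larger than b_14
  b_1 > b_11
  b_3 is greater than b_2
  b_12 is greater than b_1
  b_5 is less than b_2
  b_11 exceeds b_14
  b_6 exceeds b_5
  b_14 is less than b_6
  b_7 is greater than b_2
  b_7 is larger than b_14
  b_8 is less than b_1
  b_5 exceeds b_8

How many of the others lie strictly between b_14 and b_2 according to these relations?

2

Chaining upward from b_14 reaches: b_11, b_5, b_6, b_3, b_1, b_10, b_7, b_12.
Chaining downward from b_2 reaches: b_11, b_8, b_5.
Strictly between b_14 and b_2 are those in both lists: b_11, b_5 — 2 elements.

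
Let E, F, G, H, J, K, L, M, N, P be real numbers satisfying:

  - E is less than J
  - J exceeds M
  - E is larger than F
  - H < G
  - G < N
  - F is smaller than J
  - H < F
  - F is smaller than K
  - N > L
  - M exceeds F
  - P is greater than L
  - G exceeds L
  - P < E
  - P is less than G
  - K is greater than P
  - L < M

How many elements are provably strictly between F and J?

2

The relations place F below J. An element lies strictly between them when it is forced above F and also forced below J.
Above F: {E, M, K}. Below J: {H, L, P, E, M}.
Intersection: {E, M} — 2.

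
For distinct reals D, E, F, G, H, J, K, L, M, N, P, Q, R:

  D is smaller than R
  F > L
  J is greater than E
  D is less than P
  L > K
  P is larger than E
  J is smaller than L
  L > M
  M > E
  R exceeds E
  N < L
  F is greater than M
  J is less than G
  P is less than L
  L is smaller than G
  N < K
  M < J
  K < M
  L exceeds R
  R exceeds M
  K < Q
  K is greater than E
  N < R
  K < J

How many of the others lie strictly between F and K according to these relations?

Chaining upward from K reaches: M, R, J, L, G, Q.
Chaining downward from F reaches: E, N, M, D, R, P, J, L.
Strictly between K and F are those in both lists: M, R, J, L — 4 elements.

4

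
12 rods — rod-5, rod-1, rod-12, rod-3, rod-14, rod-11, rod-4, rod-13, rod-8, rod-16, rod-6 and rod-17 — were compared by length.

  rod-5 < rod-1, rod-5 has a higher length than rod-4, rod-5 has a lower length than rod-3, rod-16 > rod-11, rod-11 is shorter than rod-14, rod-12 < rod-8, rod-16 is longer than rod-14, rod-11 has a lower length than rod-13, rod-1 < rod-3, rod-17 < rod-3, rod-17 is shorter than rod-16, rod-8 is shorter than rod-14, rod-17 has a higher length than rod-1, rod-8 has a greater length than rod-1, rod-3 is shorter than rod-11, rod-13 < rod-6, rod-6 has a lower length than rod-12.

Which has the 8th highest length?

Piecing the relations together gives one ordering: rod-4 < rod-5 < rod-1 < rod-17 < rod-3 < rod-11 < rod-13 < rod-6 < rod-12 < rod-8 < rod-14 < rod-16.
Counting 8 from the largest end gives rod-3.

rod-3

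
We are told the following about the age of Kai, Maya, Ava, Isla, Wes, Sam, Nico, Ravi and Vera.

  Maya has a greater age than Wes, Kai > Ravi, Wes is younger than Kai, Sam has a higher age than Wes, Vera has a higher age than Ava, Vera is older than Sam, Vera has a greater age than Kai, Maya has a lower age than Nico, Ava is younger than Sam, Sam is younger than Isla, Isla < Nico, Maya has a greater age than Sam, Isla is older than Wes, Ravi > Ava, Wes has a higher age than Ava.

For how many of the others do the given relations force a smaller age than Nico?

5

The elements the relations force below Nico are Ava, Wes, Sam, Isla, Maya — no chain reaches any other.
That is 5.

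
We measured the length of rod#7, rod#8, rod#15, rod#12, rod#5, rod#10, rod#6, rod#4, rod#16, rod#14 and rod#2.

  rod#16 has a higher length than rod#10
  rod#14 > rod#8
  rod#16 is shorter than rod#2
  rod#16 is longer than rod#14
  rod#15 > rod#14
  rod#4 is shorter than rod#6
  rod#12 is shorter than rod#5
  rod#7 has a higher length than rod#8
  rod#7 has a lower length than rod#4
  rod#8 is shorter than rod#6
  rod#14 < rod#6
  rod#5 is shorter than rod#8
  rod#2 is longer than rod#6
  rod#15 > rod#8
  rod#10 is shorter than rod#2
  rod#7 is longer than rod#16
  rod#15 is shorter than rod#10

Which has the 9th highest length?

rod#8

The consecutive relations fix a unique order: rod#12 < rod#5 < rod#8 < rod#14 < rod#15 < rod#10 < rod#16 < rod#7 < rod#4 < rod#6 < rod#2.
The 9th largest is rod#8.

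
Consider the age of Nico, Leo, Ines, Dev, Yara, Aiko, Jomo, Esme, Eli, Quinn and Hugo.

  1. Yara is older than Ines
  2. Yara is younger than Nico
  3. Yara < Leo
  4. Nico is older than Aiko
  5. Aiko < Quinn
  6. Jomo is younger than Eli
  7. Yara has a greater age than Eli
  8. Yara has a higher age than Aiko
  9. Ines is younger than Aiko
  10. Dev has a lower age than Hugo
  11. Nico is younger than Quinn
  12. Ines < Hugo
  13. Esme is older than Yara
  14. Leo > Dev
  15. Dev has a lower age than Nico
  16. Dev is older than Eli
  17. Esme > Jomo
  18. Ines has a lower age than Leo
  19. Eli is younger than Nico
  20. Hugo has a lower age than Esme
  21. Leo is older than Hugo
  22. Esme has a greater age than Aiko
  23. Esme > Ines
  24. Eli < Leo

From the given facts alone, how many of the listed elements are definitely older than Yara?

4

From Yara the given relations immediately reach Nico, Leo, Esme.
From those, Quinn — 4 in total.
No other element is forced above Yara by the given relations, so the count is 4.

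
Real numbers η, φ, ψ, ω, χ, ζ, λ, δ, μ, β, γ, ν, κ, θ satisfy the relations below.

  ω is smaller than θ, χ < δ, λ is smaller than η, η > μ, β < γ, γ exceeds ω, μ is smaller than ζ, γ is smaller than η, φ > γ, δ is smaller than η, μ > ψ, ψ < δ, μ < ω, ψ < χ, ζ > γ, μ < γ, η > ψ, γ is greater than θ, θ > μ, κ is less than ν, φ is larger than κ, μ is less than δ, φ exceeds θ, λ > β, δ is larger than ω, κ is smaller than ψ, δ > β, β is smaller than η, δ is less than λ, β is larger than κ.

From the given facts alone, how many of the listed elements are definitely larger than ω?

7

The elements the relations force above ω are θ, γ, φ, δ, λ, η, ζ — no chain reaches any other.
That is 7.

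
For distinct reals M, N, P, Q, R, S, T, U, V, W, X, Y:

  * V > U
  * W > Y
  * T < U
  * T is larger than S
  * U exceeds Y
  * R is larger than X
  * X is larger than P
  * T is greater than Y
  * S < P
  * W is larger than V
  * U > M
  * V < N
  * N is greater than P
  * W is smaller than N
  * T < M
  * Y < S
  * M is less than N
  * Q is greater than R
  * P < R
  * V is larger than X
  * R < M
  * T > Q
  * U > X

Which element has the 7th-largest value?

The consecutive relations fix a unique order: Y < S < P < X < R < Q < T < M < U < V < W < N.
The 7th largest is Q.

Q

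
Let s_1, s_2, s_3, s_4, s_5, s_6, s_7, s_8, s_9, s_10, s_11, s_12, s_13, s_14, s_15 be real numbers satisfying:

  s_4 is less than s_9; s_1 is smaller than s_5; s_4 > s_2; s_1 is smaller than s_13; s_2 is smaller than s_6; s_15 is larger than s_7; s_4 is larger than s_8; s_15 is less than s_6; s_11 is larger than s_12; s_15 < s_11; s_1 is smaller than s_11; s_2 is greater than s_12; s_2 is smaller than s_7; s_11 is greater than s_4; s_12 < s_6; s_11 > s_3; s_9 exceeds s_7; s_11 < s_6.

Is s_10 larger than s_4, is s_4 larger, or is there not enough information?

undetermined

Following every chain through s_10: nothing is chained to s_10.
s_4 is not reached, and no chain runs the other way from s_4 to s_10.
So the given relations leave the order of s_10 and s_4 undetermined.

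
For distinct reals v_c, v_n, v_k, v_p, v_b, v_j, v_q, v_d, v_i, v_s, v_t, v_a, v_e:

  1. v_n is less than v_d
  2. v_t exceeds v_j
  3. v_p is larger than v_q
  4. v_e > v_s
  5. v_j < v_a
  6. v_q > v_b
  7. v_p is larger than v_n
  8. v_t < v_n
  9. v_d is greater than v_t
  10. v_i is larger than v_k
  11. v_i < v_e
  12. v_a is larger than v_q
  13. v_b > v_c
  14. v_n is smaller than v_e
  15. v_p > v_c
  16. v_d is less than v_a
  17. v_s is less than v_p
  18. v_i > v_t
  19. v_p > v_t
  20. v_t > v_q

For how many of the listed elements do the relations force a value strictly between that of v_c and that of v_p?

4

The relations place v_c below v_p. An element lies strictly between them when it is forced above v_c and also forced below v_p.
Above v_c: {v_b, v_q, v_t, v_n, v_i, v_d, v_e, v_a}. Below v_p: {v_s, v_b, v_q, v_j, v_t, v_n}.
Intersection: {v_b, v_q, v_t, v_n} — 4.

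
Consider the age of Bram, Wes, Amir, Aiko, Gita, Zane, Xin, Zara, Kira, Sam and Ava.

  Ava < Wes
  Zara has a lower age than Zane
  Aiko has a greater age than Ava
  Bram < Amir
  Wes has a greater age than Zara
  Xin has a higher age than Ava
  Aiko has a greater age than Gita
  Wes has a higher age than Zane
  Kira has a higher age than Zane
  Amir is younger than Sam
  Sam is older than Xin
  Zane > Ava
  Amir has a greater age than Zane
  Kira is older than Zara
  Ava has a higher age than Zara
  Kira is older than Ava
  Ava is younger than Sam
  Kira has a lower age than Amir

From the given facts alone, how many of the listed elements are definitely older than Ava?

7

The elements the relations force above Ava are Aiko, Zane, Xin, Kira, Amir, Sam, Wes — no chain reaches any other.
That is 7.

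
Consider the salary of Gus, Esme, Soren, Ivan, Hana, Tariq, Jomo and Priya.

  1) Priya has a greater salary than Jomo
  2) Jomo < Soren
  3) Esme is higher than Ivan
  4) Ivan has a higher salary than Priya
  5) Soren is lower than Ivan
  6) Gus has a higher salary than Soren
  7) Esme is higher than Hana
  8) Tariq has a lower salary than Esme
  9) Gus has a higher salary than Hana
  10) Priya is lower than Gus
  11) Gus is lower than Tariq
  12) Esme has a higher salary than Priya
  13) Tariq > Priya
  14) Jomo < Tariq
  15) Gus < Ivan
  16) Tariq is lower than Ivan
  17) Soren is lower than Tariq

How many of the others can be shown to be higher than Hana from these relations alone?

4

Directly above Hana: Gus, Esme.
One step further: Tariq, Ivan (4 so far).
Nothing else is reachable above Hana; 4 in all.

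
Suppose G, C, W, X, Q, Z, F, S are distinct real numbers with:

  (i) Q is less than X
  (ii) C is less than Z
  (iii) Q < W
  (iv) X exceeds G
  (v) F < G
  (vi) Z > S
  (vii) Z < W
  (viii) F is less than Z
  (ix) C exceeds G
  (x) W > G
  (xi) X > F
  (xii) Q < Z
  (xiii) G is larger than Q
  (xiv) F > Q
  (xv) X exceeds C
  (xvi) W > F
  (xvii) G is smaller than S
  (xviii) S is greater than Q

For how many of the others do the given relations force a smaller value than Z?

The elements the relations force below Z are Q, F, G, C, S — no chain reaches any other.
That is 5.

5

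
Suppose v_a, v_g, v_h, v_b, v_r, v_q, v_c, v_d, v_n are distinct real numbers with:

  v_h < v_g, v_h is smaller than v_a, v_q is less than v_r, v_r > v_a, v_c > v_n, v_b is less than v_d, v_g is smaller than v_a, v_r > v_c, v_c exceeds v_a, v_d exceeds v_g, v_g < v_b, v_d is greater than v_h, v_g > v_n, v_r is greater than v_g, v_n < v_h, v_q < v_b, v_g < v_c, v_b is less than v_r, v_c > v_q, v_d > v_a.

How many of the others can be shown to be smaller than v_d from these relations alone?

The elements the relations force below v_d are v_q, v_n, v_h, v_g, v_b, v_a — no chain reaches any other.
That is 6.

6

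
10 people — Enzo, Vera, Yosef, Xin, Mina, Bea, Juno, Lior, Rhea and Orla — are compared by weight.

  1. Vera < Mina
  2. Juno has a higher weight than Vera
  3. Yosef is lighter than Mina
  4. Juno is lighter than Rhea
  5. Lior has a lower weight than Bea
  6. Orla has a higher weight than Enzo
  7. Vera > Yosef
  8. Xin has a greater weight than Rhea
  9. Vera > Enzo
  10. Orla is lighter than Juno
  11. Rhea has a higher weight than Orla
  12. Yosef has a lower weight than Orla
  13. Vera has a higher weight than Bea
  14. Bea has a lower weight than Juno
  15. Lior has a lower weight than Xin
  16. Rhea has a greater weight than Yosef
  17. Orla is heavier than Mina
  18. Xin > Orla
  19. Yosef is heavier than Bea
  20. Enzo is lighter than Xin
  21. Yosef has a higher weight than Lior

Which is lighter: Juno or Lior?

Lior

The relevant relations are Lior < Bea; Bea < Yosef; Yosef < Vera; Vera < Mina; Mina < Orla; Orla < Juno.
Chaining these gives Lior < Bea < Yosef < Vera < Mina < Orla < Juno.
So Lior < Juno; Lior is the lighter of the two.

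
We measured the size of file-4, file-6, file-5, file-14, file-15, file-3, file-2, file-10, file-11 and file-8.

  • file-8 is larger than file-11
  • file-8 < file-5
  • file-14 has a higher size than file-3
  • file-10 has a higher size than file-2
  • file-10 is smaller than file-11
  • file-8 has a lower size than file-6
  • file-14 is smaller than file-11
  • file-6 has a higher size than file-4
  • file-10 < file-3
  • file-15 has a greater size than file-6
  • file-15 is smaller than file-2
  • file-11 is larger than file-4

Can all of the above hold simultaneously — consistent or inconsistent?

We have file-8 < file-6 stated directly, yet also file-6 < file-15 < file-2 < file-10 < file-3 < file-14 < file-11 < file-8 by chaining the others — so file-6 < file-8. Contradiction.

inconsistent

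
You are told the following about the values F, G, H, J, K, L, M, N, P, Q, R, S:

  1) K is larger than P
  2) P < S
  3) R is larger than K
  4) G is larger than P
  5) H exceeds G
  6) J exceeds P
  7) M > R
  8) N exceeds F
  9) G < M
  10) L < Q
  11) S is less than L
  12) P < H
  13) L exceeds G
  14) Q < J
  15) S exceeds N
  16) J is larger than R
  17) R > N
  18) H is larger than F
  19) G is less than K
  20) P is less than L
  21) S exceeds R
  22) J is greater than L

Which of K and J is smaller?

K

K < R and R < S give K < S.
With S < L: K < R < S < L.
Then L < Q extends the chain to Q.
With Q < J: K < R < S < L < Q < J.
So K < J; K is the smaller of the two.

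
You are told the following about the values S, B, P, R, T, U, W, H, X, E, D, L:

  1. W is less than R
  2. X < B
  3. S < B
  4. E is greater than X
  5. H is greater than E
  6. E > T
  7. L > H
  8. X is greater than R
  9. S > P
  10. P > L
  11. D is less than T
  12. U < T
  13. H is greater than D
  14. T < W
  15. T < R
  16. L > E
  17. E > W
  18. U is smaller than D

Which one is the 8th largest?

R

Piecing the relations together gives one ordering: U < D < T < W < R < X < E < H < L < P < S < B.
Counting 8 from the largest end gives R.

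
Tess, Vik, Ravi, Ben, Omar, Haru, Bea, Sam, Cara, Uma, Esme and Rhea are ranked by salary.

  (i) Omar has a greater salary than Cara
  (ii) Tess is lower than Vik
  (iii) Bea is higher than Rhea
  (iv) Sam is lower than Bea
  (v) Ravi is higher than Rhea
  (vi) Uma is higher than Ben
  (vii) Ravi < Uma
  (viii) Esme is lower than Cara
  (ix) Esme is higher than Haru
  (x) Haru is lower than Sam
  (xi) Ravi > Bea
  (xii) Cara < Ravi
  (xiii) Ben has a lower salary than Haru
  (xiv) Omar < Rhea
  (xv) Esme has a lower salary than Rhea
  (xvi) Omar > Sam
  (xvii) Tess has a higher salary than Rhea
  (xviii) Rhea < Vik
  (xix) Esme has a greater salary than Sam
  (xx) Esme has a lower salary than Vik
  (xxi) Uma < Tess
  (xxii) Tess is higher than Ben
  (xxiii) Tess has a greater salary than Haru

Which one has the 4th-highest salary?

Chaining the given pairs: Ben < Haru < Sam < Esme < Cara < Omar < Rhea < Bea < Ravi < Uma < Tess < Vik.
The 4th largest is Ravi.

Ravi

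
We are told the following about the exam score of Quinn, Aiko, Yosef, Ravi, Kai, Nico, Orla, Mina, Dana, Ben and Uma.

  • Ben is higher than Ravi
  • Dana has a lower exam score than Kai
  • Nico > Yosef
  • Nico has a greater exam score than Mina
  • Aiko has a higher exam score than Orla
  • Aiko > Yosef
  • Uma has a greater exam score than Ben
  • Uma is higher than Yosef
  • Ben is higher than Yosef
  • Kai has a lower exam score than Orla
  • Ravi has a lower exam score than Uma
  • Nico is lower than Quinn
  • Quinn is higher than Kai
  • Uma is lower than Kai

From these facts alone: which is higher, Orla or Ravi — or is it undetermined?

Orla

Ravi < Ben and Ben < Uma give Ravi < Uma.
With Uma < Kai: Ravi < Ben < Uma < Kai.
With Kai < Orla: Ravi < Ben < Uma < Kai < Orla.
So Orla is higher.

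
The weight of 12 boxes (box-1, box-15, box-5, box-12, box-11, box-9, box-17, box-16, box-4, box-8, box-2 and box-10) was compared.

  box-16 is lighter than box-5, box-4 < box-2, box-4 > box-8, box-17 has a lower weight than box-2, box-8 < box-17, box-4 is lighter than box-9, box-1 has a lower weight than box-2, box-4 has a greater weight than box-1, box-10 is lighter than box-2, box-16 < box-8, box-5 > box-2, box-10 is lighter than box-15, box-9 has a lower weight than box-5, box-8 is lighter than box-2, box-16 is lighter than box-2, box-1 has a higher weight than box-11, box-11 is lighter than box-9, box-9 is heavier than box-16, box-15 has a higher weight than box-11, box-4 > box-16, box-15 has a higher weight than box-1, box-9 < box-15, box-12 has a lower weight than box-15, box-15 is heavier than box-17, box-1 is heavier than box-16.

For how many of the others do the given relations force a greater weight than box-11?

The elements the relations force above box-11 are box-1, box-4, box-2, box-9, box-5, box-15 — no chain reaches any other.
That is 6.

6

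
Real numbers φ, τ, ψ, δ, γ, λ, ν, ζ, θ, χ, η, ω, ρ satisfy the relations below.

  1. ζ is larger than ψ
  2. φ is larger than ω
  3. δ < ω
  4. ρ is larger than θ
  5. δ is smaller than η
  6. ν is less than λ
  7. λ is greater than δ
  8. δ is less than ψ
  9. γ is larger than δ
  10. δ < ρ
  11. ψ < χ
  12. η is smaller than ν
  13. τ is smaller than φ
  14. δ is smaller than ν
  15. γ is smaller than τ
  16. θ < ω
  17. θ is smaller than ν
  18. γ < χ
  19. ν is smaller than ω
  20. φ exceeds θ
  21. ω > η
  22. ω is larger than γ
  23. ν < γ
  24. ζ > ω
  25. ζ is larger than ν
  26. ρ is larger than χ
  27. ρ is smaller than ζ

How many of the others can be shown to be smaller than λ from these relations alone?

The elements the relations force below λ are δ, η, θ, ν — no chain reaches any other.
That is 4.

4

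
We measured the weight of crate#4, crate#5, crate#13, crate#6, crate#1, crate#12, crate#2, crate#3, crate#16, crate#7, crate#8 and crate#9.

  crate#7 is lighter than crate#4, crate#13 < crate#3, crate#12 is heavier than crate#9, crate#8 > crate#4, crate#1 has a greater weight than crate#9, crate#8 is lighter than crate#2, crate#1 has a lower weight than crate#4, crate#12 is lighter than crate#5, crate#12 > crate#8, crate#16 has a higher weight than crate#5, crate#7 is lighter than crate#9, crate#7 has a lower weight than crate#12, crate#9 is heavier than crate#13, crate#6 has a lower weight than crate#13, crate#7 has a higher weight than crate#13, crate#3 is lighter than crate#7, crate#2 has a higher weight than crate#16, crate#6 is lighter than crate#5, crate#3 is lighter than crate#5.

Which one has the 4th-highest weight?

Chaining the given pairs: crate#6 < crate#13 < crate#3 < crate#7 < crate#9 < crate#1 < crate#4 < crate#8 < crate#12 < crate#5 < crate#16 < crate#2.
Counting 4 from the largest end gives crate#12.

crate#12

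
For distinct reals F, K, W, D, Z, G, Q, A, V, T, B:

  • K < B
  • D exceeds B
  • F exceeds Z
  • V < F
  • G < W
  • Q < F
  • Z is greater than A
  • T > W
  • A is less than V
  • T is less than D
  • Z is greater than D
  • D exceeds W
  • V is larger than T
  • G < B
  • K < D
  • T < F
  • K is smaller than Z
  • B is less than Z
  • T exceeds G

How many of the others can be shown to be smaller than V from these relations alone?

The elements the relations force below V are G, W, T, A — no chain reaches any other.
That is 4.

4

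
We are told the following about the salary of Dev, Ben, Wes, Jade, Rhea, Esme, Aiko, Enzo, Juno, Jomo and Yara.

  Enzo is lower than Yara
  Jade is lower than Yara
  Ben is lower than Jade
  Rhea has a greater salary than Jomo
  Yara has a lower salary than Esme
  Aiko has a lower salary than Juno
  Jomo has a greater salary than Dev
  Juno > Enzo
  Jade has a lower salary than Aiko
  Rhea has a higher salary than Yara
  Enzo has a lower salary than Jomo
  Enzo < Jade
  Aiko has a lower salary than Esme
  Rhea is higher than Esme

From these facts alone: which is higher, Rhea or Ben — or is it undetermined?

Ben < Jade and Jade < Aiko give Ben < Aiko.
With Aiko < Esme: Ben < Jade < Aiko < Esme.
Then Esme < Rhea extends the chain to Rhea.
So Rhea is higher.

Rhea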